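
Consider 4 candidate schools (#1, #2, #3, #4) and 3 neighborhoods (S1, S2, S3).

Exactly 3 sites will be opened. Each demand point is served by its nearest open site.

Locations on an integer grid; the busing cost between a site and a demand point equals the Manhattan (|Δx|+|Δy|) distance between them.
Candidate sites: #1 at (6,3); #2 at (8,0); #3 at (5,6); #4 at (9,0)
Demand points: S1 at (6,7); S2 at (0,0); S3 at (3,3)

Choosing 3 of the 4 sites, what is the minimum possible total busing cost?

13

Open {#1, #2, #3}.
  S1→#3 2, S2→#2 8, S3→#1 3  ⇒ total 13.
Compare {#1, #3, #4}: total 14.
Compare {#1, #2, #4}: total 15.
No size-3 selection does better; minimum is 13.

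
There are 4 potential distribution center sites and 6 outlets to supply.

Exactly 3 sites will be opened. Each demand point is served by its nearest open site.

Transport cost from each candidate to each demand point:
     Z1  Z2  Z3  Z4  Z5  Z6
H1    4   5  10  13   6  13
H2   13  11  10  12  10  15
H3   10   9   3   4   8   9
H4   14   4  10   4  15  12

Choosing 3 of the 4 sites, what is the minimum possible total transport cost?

30

Open {H1, H3, H4}.
  Z1→H1 4, Z2→H4 4, Z3→H3 3, Z4→H3 4, Z5→H1 6, Z6→H3 9  ⇒ total 30.
Compare {H1, H2, H3}: total 31.
Compare {H2, H3, H4}: total 38.
No size-3 selection does better; minimum is 30.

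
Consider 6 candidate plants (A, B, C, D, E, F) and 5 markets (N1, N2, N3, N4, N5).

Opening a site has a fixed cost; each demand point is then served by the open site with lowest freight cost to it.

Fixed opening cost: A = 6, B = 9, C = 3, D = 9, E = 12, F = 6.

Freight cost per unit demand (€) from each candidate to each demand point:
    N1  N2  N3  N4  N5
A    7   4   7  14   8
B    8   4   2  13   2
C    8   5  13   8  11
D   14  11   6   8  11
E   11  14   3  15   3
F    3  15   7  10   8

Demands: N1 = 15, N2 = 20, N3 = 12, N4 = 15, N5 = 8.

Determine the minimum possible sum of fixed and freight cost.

Open {B, C, F}: assign each demand point to its cheapest open site.
  N1→F 15×3=45, N2→B 20×4=80, N3→B 12×2=24, N4→C 15×8=120, N5→B 8×2=16
  freight cost 285, fixed 18 → total 303.
Compare {B, D, F}: freight cost 285 + fixed 24 = 309.
Compare {A, B, C, F}: freight cost 285 + fixed 24 = 309.
Compare {B, C, D, F}: freight cost 285 + fixed 27 = 312.
All other subsets cost ≥ 309. Minimum total cost: 303.

303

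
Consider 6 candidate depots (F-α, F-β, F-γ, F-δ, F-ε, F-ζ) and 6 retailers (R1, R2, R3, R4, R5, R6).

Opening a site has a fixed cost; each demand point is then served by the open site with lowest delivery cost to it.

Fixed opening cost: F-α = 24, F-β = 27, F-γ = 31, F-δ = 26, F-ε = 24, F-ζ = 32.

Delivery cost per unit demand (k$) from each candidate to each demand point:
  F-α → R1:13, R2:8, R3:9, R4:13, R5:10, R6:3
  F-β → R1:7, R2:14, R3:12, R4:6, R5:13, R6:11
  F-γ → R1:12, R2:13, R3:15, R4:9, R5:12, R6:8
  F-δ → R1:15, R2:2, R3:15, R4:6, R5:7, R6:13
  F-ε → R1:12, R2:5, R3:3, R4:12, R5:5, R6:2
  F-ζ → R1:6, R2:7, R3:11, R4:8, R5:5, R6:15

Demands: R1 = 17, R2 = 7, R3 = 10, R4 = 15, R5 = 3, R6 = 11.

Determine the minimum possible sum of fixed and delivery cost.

355

Open {F-δ, F-ε, F-ζ}: assign each demand point to its cheapest open site.
  R1→F-ζ 17×6=102, R2→F-δ 7×2=14, R3→F-ε 10×3=30, R4→F-δ 15×6=90, R5→F-ε 3×5=15, R6→F-ε 11×2=22
  delivery cost 273, fixed 82 → total 355.
Compare {F-β, F-ε}: delivery cost 311 + fixed 51 = 362.
Compare {F-β, F-δ, F-ε}: delivery cost 290 + fixed 77 = 367.
Compare {F-β, F-ε, F-ζ}: delivery cost 294 + fixed 83 = 377.
All other subsets cost ≥ 362. Minimum total cost: 355.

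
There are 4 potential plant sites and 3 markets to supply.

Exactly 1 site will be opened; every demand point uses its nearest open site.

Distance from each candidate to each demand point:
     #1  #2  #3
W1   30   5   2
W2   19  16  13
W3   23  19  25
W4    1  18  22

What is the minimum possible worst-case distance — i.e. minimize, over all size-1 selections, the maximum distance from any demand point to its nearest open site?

19

Open {W2}.
  Farthest demand point is #1 at distance 19 (to W2); all others are ≤ 19.
With {W4} the worst case is 22.
With {W3} the worst case is 25.
No size-1 selection achieves below 19.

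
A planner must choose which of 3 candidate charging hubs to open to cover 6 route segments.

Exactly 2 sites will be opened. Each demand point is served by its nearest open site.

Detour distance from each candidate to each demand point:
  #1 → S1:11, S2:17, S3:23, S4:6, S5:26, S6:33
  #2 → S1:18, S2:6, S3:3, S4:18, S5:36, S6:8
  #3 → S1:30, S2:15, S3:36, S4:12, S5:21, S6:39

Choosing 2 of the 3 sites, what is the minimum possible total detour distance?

Open {#1, #2}.
  S1→#1 11, S2→#2 6, S3→#2 3, S4→#1 6, S5→#1 26, S6→#2 8  ⇒ total 60.
Compare {#2, #3}: total 68.
Compare {#1, #3}: total 109.

60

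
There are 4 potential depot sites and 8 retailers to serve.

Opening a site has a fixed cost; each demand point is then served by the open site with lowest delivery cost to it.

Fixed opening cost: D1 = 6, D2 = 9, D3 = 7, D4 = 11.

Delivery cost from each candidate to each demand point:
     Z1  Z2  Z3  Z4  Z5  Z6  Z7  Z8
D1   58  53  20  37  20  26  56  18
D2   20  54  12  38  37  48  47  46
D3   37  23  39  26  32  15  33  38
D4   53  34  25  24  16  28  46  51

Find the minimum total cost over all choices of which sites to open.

Open {D1, D2, D3}: assign each demand point to its cheapest open site.
  Z1→D2 20, Z2→D3 23, Z3→D2 12, Z4→D3 26, Z5→D1 20, Z6→D3 15, Z7→D3 33, Z8→D1 18
  delivery cost 167, fixed 22 → total 189.
Compare {D1, D2, D3, D4}: delivery cost 161 + fixed 33 = 194.
Compare {D1, D3}: delivery cost 192 + fixed 13 = 205.
Compare {D2, D3, D4}: delivery cost 181 + fixed 27 = 208.
All other subsets cost ≥ 194. Minimum total cost: 189.

189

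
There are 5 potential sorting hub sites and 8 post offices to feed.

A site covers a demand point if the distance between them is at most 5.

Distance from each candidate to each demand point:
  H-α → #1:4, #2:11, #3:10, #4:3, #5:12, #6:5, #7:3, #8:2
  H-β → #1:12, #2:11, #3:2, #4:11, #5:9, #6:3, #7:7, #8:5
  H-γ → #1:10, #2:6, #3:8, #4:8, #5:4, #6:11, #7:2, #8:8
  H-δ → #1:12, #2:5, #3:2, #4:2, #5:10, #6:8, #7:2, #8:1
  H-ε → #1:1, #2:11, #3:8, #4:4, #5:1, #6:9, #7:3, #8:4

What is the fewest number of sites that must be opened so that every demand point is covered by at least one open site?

Coverage sets (demand points within 5 of each site):
  H-α: {#1, #4, #6, #7, #8}
  H-β: {#3, #6, #8}
  H-γ: {#5, #7}
  H-δ: {#2, #3, #4, #7, #8}
  H-ε: {#1, #4, #5, #7, #8}
No 2 sites suffice: every size-2 union leaves at least one demand point uncovered.
But {H-α, H-γ, H-δ} covers everything, so the minimum is 3.

3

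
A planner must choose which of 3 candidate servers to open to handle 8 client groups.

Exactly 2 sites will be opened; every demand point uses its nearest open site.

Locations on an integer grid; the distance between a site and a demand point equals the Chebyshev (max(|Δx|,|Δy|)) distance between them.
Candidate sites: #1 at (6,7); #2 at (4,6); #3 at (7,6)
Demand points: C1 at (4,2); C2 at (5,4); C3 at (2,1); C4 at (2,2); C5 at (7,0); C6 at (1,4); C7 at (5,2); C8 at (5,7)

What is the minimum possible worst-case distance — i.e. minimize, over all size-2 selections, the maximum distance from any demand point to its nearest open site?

6

Open {#1, #2}.
  Farthest demand point is C5 at distance 6 (to #2); all others are ≤ 6.
With {#1, #3} the worst case is 6.
With {#2, #3} the worst case is 6.
No size-2 selection achieves below 6.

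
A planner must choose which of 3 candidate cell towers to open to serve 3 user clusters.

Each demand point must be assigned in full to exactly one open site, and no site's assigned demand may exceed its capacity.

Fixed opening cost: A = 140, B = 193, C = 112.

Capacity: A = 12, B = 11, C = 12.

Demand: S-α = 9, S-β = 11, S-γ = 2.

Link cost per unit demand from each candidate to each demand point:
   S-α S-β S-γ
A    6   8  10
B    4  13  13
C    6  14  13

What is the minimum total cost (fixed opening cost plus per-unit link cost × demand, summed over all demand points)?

420

Open {A, C}; cheapest assignment that respects the capacities:
  A (cap 12, load 11): S-β — cost 11×8 = 88
  C (cap 12, load 11): S-α, S-γ — cost 9×6 + 2×13 = 80
  Shipping 168, fixed 252 → total 420.
  Any other capacity-feasible assignment to {A, C} ships for at least 168.
Compare {A, B}: its best feasible assignment gives total 483.
Compare {B, C}: its best feasible assignment gives total 521.
Every other set of open sites that can feasibly serve all demand totals ≥ 483 even under its best assignment. Minimum: 420.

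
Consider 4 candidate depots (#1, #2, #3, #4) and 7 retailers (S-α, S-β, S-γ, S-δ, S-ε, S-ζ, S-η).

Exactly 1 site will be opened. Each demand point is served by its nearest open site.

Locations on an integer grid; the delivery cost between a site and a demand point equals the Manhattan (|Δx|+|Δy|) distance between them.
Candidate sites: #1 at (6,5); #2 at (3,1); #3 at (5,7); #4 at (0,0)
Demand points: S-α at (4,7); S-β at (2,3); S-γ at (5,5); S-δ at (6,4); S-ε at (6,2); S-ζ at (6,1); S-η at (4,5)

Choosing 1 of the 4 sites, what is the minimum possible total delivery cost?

Open {#1}.
  S-α→#1 4, S-β→#1 6, S-γ→#1 1, S-δ→#1 1, S-ε→#1 3, S-ζ→#1 4, S-η→#1 2  ⇒ total 21.
Compare {#3}: total 30.
Compare {#2}: total 34.
No size-1 selection does better; minimum is 21.

21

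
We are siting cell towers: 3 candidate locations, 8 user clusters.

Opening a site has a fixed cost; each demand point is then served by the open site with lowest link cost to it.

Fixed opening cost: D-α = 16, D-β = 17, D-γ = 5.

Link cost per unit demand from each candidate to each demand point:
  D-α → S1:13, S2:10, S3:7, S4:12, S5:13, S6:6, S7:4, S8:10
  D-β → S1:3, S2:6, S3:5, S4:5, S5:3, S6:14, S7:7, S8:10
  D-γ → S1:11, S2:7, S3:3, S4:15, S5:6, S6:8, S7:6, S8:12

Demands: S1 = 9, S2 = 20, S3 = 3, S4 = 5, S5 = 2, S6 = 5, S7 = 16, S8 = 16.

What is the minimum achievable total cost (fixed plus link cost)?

Open {D-α, D-β, D-γ}: assign each demand point to its cheapest open site.
  S1→D-β 9×3=27, S2→D-β 20×6=120, S3→D-γ 3×3=9, S4→D-β 5×5=25, S5→D-β 2×3=6, S6→D-α 5×6=30, S7→D-α 16×4=64, S8→D-α 16×10=160
  link cost 441, fixed 38 → total 479.
Compare {D-α, D-β}: link cost 447 + fixed 33 = 480.
Compare {D-β, D-γ}: link cost 483 + fixed 22 = 505.
Compare {D-β}: link cost 535 + fixed 17 = 552.
All other subsets cost ≥ 480. Minimum total cost: 479.

479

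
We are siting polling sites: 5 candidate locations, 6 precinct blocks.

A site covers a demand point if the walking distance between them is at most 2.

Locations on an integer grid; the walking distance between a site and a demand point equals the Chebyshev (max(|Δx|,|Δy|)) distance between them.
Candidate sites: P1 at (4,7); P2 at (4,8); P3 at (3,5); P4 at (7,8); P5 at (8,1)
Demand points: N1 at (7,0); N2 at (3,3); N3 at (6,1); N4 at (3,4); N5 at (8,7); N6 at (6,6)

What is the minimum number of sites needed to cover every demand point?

Coverage sets (demand points within 2 of each site):
  P1: {N6}
  P2: {N6}
  P3: {N2, N4}
  P4: {N5, N6}
  P5: {N1, N3}
No 2 sites suffice: every size-2 union leaves at least one demand point uncovered.
But {P3, P4, P5} covers everything, so the minimum is 3.

3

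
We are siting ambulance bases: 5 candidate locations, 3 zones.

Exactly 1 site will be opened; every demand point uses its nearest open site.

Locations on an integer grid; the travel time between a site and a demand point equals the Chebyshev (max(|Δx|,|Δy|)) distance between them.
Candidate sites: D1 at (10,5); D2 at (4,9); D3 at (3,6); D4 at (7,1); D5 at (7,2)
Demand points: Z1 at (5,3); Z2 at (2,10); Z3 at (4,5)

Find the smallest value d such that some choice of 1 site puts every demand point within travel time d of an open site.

Open {D3}.
  Farthest demand point is Z2 at travel time 4 (to D3); all others are ≤ 4.
With {D2} the worst case is 6.
With {D1} the worst case is 8.
No size-1 selection achieves below 4.

4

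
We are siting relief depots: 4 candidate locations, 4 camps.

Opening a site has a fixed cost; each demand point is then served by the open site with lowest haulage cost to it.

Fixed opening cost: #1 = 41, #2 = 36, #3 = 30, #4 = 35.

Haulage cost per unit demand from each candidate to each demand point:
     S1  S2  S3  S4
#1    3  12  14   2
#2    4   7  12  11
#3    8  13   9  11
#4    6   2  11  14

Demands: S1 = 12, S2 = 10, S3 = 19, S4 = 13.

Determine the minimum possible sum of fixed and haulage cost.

359

Open {#1, #3, #4}: assign each demand point to its cheapest open site.
  S1→#1 12×3=36, S2→#4 10×2=20, S3→#3 19×9=171, S4→#1 13×2=26
  haulage cost 253, fixed 106 → total 359.
Compare {#1, #4}: haulage cost 291 + fixed 76 = 367.
Compare {#1, #2, #3, #4}: haulage cost 253 + fixed 142 = 395.
Compare {#1, #2, #4}: haulage cost 291 + fixed 112 = 403.
All other subsets cost ≥ 367. Minimum total cost: 359.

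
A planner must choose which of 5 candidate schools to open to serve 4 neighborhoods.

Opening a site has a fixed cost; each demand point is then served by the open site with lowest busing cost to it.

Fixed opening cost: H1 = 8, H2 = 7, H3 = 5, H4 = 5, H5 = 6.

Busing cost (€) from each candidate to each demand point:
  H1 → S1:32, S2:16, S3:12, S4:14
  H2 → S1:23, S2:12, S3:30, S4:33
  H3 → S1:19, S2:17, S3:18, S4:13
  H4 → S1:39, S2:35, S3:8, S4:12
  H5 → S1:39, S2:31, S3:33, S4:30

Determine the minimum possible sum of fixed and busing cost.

Open {H3, H4}: assign each demand point to its cheapest open site.
  S1→H3 19, S2→H3 17, S3→H4 8, S4→H4 12
  busing cost 56, fixed 10 → total 66.
Compare {H2, H4}: busing cost 55 + fixed 12 = 67.
Compare {H2, H3, H4}: busing cost 51 + fixed 17 = 68.
Compare {H3}: busing cost 67 + fixed 5 = 72.
All other subsets cost ≥ 67. Minimum total cost: 66.

66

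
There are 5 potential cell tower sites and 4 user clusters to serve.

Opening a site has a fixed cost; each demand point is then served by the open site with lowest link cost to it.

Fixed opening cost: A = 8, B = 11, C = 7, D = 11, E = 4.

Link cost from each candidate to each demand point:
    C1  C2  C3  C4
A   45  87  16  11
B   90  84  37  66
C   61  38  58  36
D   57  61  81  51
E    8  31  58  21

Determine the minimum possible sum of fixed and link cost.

78

Open {A, E}: assign each demand point to its cheapest open site.
  C1→E 8, C2→E 31, C3→A 16, C4→A 11
  link cost 66, fixed 12 → total 78.
Compare {A, C, E}: link cost 66 + fixed 19 = 85.
Compare {A, B, E}: link cost 66 + fixed 23 = 89.
Compare {A, D, E}: link cost 66 + fixed 23 = 89.
All other subsets cost ≥ 85. Minimum total cost: 78.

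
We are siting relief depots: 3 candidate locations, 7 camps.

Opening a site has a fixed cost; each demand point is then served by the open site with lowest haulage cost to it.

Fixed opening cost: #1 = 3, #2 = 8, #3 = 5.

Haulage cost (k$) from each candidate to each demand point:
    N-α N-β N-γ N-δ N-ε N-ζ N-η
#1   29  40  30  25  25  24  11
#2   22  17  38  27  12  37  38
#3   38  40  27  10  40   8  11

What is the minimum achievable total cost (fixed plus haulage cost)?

120

Open {#2, #3}: assign each demand point to its cheapest open site.
  N-α→#2 22, N-β→#2 17, N-γ→#3 27, N-δ→#3 10, N-ε→#2 12, N-ζ→#3 8, N-η→#3 11
  haulage cost 107, fixed 13 → total 120.
Compare {#1, #2, #3}: haulage cost 107 + fixed 16 = 123.
Compare {#1, #2}: haulage cost 141 + fixed 11 = 152.
Compare {#1, #3}: haulage cost 150 + fixed 8 = 158.
All other subsets cost ≥ 123. Minimum total cost: 120.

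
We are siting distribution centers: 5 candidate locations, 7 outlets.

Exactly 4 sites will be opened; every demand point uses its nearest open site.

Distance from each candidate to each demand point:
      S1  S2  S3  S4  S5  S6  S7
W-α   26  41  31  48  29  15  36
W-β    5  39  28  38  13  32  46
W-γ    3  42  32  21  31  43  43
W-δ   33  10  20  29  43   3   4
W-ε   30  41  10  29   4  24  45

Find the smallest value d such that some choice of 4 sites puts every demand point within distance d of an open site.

Open {W-α, W-β, W-γ, W-δ}.
  Farthest demand point is S4 at distance 21 (to W-γ); all others are ≤ 21.
With {W-α, W-γ, W-δ, W-ε} the worst case is 21.
With {W-β, W-γ, W-δ, W-ε} the worst case is 21.
No size-4 selection achieves below 21.

21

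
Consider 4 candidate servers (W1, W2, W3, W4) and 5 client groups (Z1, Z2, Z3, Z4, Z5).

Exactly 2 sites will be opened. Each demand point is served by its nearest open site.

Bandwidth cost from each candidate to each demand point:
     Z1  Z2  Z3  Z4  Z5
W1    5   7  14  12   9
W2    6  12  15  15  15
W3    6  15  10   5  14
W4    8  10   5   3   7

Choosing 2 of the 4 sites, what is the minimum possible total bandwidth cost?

27

Open {W1, W4}.
  Z1→W1 5, Z2→W1 7, Z3→W4 5, Z4→W4 3, Z5→W4 7  ⇒ total 27.
Compare {W2, W4}: total 31.
Compare {W3, W4}: total 31.
No size-2 selection does better; minimum is 27.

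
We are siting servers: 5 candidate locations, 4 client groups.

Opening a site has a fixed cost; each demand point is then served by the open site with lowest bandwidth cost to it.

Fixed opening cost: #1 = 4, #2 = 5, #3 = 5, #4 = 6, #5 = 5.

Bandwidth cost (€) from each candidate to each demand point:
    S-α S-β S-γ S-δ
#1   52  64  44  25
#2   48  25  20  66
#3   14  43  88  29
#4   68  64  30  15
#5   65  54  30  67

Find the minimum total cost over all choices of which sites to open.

90

Open {#2, #3, #4}: assign each demand point to its cheapest open site.
  S-α→#3 14, S-β→#2 25, S-γ→#2 20, S-δ→#4 15
  bandwidth cost 74, fixed 16 → total 90.
Compare {#1, #2, #3, #4}: bandwidth cost 74 + fixed 20 = 94.
Compare {#2, #3, #4, #5}: bandwidth cost 74 + fixed 21 = 95.
Compare {#2, #3}: bandwidth cost 88 + fixed 10 = 98.
All other subsets cost ≥ 94. Minimum total cost: 90.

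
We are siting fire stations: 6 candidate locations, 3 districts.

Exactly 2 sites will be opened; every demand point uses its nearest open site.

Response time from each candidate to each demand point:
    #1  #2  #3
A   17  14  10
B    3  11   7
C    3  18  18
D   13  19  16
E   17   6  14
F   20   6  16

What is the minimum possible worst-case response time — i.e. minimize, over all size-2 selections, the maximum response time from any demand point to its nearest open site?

7

Open {B, E}.
  Farthest demand point is #3 at response time 7 (to B); all others are ≤ 7.
With {B, F} the worst case is 7.
With {A, B} the worst case is 11.
No size-2 selection achieves below 7.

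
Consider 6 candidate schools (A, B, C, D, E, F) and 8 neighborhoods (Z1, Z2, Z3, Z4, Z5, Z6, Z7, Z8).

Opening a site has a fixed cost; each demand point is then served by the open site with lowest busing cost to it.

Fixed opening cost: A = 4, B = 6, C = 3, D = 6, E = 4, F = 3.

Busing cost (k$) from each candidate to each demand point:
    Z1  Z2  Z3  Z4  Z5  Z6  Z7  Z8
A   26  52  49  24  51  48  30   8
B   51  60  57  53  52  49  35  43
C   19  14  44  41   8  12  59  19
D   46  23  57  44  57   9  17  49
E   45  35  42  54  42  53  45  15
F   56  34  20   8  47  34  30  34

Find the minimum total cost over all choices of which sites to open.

Open {A, C, D, F}: assign each demand point to its cheapest open site.
  Z1→C 19, Z2→C 14, Z3→F 20, Z4→F 8, Z5→C 8, Z6→D 9, Z7→D 17, Z8→A 8
  busing cost 103, fixed 16 → total 119.
Compare {A, C, D, E, F}: busing cost 103 + fixed 20 = 123.
Compare {A, B, C, D, F}: busing cost 103 + fixed 22 = 125.
Compare {C, D, F}: busing cost 114 + fixed 12 = 126.
All other subsets cost ≥ 123. Minimum total cost: 119.

119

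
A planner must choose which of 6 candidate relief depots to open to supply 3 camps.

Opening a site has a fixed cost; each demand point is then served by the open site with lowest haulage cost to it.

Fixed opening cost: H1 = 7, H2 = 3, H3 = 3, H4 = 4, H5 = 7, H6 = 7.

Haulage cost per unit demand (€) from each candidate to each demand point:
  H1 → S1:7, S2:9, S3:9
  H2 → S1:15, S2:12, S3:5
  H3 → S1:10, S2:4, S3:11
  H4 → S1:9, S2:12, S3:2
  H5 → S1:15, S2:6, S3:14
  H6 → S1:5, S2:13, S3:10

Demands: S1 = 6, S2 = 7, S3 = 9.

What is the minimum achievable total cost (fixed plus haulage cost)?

Open {H3, H4, H6}: assign each demand point to its cheapest open site.
  S1→H6 6×5=30, S2→H3 7×4=28, S3→H4 9×2=18
  haulage cost 76, fixed 14 → total 90.
Compare {H2, H3, H4, H6}: haulage cost 76 + fixed 17 = 93.
Compare {H1, H3, H4, H6}: haulage cost 76 + fixed 21 = 97.
Compare {H3, H4, H5, H6}: haulage cost 76 + fixed 21 = 97.
All other subsets cost ≥ 93. Minimum total cost: 90.

90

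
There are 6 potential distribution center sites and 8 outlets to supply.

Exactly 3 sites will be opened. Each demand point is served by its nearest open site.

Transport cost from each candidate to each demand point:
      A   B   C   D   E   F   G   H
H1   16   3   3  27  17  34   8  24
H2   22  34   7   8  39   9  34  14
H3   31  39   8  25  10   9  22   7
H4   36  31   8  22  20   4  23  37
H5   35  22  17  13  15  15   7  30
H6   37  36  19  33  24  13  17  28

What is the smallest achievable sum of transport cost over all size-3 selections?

Open {H1, H2, H3}.
  A→H1 16, B→H1 3, C→H1 3, D→H2 8, E→H3 10, F→H2 9, G→H1 8, H→H3 7  ⇒ total 64.
Compare {H1, H3, H5}: total 68.
Compare {H1, H2, H4}: total 73.
No size-3 selection does better; minimum is 64.

64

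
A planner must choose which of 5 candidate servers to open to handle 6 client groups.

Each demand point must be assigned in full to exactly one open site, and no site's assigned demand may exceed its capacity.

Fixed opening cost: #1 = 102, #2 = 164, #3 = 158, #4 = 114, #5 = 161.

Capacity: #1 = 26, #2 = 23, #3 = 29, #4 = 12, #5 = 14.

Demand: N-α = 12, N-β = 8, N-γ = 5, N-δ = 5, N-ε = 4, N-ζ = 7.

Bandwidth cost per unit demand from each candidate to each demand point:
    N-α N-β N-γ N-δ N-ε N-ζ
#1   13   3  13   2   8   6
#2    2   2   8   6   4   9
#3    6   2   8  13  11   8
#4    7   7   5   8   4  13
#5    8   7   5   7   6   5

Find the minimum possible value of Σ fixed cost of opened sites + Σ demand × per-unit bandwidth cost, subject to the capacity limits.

Open {#1, #2}; cheapest assignment that respects the capacities:
  #1 (cap 26, load 20): N-β, N-δ, N-ζ — cost 8×3 + 5×2 + 7×6 = 76
  #2 (cap 23, load 21): N-α, N-γ, N-ε — cost 12×2 + 5×8 + 4×4 = 80
  Shipping 156, fixed 266 → total 422.
  Any other capacity-feasible assignment to {#1, #2} ships for at least 156.
Compare {#1, #3}: its best feasible assignment gives total 472.
Compare {#2, #3}: its best feasible assignment gives total 504.
Every other set of open sites that can feasibly serve all demand totals ≥ 472 even under its best assignment. Minimum: 422.

422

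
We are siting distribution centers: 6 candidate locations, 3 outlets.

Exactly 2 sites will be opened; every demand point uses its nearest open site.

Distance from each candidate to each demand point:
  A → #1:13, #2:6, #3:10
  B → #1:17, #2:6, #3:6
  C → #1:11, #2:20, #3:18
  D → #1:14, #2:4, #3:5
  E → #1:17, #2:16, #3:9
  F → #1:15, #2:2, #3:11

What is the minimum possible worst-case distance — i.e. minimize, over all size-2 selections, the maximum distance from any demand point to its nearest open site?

11

Open {A, C}.
  Farthest demand point is #1 at distance 11 (to C); all others are ≤ 11.
With {B, C} the worst case is 11.
With {C, D} the worst case is 11.
No size-2 selection achieves below 11.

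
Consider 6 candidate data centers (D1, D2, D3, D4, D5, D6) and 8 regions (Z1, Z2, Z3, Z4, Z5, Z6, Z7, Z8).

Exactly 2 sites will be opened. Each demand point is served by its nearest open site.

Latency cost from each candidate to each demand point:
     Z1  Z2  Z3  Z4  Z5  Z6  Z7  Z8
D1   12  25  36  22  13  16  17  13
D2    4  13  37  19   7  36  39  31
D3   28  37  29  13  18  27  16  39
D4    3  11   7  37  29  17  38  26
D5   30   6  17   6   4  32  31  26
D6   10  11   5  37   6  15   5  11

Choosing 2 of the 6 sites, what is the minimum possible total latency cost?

Open {D5, D6}.
  Z1→D6 10, Z2→D5 6, Z3→D6 5, Z4→D5 6, Z5→D5 4, Z6→D6 15, Z7→D6 5, Z8→D6 11  ⇒ total 62.
Compare {D2, D6}: total 76.
Compare {D3, D6}: total 76.
No size-2 selection does better; minimum is 62.

62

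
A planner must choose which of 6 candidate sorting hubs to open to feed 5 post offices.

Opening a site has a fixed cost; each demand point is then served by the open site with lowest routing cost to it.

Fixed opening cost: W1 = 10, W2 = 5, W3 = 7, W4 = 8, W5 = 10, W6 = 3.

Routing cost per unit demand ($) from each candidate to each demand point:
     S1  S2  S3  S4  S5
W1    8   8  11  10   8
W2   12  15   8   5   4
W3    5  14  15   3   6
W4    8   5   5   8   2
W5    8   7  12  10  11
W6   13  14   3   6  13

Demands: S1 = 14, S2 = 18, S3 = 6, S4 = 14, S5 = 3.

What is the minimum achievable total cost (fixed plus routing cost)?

244

Open {W3, W4, W6}: assign each demand point to its cheapest open site.
  S1→W3 14×5=70, S2→W4 18×5=90, S3→W6 6×3=18, S4→W3 14×3=42, S5→W4 3×2=6
  routing cost 226, fixed 18 → total 244.
Compare {W2, W3, W4, W6}: routing cost 226 + fixed 23 = 249.
Compare {W3, W4}: routing cost 238 + fixed 15 = 253.
Compare {W1, W3, W4, W6}: routing cost 226 + fixed 28 = 254.
All other subsets cost ≥ 249. Minimum total cost: 244.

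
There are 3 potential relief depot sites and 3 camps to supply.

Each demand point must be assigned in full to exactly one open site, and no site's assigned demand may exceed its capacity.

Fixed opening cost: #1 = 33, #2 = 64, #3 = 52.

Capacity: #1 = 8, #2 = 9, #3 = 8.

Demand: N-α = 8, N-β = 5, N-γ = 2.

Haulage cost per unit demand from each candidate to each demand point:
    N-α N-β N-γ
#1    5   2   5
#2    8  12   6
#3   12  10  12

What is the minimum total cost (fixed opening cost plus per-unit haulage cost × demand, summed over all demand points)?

181

Open {#1, #2}; cheapest assignment that respects the capacities:
  #1 (cap 8, load 7): N-β, N-γ — cost 5×2 + 2×5 = 20
  #2 (cap 9, load 8): N-α — cost 8×8 = 64
  Shipping 84, fixed 97 → total 181.
  Any other capacity-feasible assignment to {#1, #2} ships for at least 84.
Compare {#1, #3}: its best feasible assignment gives total 199.
Compare {#1, #2, #3}: its best feasible assignment gives total 233.
Every other set of open sites that can feasibly serve all demand totals ≥ 199 even under its best assignment. Minimum: 181.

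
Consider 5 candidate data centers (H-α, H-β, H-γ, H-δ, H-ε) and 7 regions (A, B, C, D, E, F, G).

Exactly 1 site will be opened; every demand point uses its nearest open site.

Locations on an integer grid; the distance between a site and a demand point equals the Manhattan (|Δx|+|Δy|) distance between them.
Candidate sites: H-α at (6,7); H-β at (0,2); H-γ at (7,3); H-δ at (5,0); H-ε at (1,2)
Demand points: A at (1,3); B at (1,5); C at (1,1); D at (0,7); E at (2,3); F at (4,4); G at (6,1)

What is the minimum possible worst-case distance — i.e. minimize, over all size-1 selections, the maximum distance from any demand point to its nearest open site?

6

Open {H-ε}.
  Farthest demand point is D at distance 6 (to H-ε); all others are ≤ 6.
With {H-β} the worst case is 7.
With {H-α} the worst case is 11.
No size-1 selection achieves below 6.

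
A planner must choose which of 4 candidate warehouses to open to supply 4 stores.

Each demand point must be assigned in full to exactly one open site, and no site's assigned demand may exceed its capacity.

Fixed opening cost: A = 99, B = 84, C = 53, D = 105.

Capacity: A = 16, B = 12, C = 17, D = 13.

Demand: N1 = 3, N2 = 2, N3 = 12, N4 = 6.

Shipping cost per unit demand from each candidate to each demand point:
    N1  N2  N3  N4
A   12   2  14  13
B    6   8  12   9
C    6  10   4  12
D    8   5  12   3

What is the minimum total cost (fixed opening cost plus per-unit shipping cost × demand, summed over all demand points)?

Open {C, D}; cheapest assignment that respects the capacities:
  C (cap 17, load 15): N1, N3 — cost 3×6 + 12×4 = 66
  D (cap 13, load 8): N2, N4 — cost 2×5 + 6×3 = 28
  Shipping 94, fixed 158 → total 252.
  Any other capacity-feasible assignment to {C, D} ships for at least 94.
Compare {B, C}: its best feasible assignment gives total 273.
Compare {A, C}: its best feasible assignment gives total 300.
Every other set of open sites that can feasibly serve all demand totals ≥ 273 even under its best assignment. Minimum: 252.

252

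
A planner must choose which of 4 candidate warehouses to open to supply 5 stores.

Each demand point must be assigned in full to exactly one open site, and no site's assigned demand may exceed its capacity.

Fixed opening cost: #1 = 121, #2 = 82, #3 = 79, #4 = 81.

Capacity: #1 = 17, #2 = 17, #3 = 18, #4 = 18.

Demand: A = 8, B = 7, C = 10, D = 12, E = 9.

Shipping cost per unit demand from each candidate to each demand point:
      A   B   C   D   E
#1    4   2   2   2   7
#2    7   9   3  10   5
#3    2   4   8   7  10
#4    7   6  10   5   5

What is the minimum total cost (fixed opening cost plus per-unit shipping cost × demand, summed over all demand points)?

479

Open {#1, #2, #4}; cheapest assignment that respects the capacities:
  #1 (cap 17, load 17): B, C — cost 7×2 + 10×2 = 34
  #2 (cap 17, load 17): A, E — cost 8×7 + 9×5 = 101
  #4 (cap 18, load 12): D — cost 12×5 = 60
  Shipping 195, fixed 284 → total 479.
  Any other capacity-feasible assignment to {#1, #2, #4} ships for at least 195.
Compare {#1, #3, #4}: its best feasible assignment gives total 481.
Compare {#1, #2, #3}: its best feasible assignment gives total 501.
Every other set of open sites that can feasibly serve all demand totals ≥ 481 even under its best assignment. Minimum: 479.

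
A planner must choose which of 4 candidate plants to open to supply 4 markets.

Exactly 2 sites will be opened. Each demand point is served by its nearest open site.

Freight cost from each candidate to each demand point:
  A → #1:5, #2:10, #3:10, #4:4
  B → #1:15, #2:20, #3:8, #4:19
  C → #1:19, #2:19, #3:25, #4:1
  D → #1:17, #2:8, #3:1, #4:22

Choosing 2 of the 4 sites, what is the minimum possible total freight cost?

18

Open {A, D}.
  #1→A 5, #2→D 8, #3→D 1, #4→A 4  ⇒ total 18.
Compare {A, C}: total 26.
Compare {A, B}: total 27.
No size-2 selection does better; minimum is 18.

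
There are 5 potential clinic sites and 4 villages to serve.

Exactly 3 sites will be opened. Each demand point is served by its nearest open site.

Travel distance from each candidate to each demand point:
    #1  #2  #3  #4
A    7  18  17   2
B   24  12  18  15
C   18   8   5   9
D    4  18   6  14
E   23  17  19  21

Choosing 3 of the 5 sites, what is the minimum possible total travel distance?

19

Open {A, C, D}.
  #1→D 4, #2→C 8, #3→C 5, #4→A 2  ⇒ total 19.
Compare {A, B, C}: total 22.
Compare {A, C, E}: total 22.
No size-3 selection does better; minimum is 19.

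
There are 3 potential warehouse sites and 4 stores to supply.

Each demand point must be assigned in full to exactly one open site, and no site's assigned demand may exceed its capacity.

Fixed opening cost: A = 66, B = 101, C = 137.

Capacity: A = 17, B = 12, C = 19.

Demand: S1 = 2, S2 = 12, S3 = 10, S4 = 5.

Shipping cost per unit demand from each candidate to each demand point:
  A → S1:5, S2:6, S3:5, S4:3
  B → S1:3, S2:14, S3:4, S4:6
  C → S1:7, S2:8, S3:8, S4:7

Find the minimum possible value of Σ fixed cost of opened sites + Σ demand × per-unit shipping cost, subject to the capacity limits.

Open {A, B}; cheapest assignment that respects the capacities:
  A (cap 17, load 17): S2, S4 — cost 12×6 + 5×3 = 87
  B (cap 12, load 12): S1, S3 — cost 2×3 + 10×4 = 46
  Shipping 133, fixed 167 → total 300.
  Any other capacity-feasible assignment to {A, B} ships for at least 133.
Compare {A, C}: its best feasible assignment gives total 374.
Compare {B, C}: its best feasible assignment gives total 415.
Every other set of open sites that can feasibly serve all demand totals ≥ 374 even under its best assignment. Minimum: 300.

300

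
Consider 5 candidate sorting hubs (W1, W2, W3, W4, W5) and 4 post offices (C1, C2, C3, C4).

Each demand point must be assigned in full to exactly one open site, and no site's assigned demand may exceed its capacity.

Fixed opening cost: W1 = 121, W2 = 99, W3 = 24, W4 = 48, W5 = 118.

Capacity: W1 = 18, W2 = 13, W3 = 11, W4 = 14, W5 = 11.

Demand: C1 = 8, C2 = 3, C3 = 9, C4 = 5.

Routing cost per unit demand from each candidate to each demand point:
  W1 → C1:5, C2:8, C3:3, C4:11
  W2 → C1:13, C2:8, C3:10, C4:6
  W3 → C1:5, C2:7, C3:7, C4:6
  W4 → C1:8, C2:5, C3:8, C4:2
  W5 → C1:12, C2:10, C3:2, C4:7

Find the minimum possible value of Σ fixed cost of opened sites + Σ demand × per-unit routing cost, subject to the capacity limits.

Open {W3, W4}; cheapest assignment that respects the capacities:
  W3 (cap 11, load 11): C1, C2 — cost 8×5 + 3×7 = 61
  W4 (cap 14, load 14): C3, C4 — cost 9×8 + 5×2 = 82
  Shipping 143, fixed 72 → total 215.
  Any other capacity-feasible assignment to {W3, W4} ships for at least 143.
Compare {W1, W4}: its best feasible assignment gives total 261.
Compare {W1, W3}: its best feasible assignment gives total 263.
Every other set of open sites that can feasibly serve all demand totals ≥ 261 even under its best assignment. Minimum: 215.

215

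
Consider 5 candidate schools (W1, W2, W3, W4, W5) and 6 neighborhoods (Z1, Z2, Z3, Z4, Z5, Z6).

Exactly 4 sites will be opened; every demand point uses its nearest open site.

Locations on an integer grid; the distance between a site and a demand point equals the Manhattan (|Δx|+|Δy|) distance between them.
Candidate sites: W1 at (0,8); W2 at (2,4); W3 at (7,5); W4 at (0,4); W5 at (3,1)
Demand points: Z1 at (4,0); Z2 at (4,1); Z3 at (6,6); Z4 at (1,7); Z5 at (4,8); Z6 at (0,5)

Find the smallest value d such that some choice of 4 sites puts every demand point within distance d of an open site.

Open {W1, W2, W3, W5}.
  Farthest demand point is Z5 at distance 4 (to W1); all others are ≤ 4.
With {W1, W3, W4, W5} the worst case is 4.
With {W1, W2, W3, W4} the worst case is 6.
No size-4 selection achieves below 4.

4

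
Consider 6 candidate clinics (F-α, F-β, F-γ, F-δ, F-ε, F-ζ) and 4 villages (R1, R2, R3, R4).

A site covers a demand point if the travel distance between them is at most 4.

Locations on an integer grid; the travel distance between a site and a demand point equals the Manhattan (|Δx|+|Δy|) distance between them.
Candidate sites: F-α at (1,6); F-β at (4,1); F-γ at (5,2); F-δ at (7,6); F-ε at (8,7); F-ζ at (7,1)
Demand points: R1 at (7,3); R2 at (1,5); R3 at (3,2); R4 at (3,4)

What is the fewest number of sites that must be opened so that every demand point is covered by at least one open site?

Coverage sets (demand points within 4 of each site):
  F-α: {R2, R4}
  F-β: {R3, R4}
  F-γ: {R1, R3, R4}
  F-δ: {R1}
  F-ε: {}
  F-ζ: {R1}
No single site covers all 4 demand points.
But {F-α, F-γ} covers everything, so the minimum is 2.

2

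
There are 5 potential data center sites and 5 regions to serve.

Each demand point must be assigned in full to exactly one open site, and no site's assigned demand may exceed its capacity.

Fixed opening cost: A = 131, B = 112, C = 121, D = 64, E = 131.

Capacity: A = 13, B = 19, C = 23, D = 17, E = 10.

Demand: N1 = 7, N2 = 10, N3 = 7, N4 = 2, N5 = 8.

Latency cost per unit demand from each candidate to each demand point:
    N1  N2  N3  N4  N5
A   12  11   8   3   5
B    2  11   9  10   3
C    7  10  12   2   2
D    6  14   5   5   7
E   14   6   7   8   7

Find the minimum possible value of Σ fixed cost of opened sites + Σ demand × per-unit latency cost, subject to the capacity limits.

Open {C, D}; cheapest assignment that respects the capacities:
  C (cap 23, load 20): N2, N4, N5 — cost 10×10 + 2×2 + 8×2 = 120
  D (cap 17, load 14): N1, N3 — cost 7×6 + 7×5 = 77
  Shipping 197, fixed 185 → total 382.
  Any other capacity-feasible assignment to {C, D} ships for at least 197.
Compare {B, D}: its best feasible assignment gives total 397.
Compare {B, C}: its best feasible assignment gives total 430.
Every other set of open sites that can feasibly serve all demand totals ≥ 397 even under its best assignment. Minimum: 382.

382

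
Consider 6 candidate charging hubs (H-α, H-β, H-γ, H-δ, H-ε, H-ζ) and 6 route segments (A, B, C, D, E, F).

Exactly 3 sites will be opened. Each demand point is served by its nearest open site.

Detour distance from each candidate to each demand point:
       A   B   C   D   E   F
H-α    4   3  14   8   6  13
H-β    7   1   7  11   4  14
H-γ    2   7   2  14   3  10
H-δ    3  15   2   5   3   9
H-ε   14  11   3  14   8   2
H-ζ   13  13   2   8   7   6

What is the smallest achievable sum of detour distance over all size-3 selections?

16

Open {H-β, H-δ, H-ε}.
  A→H-δ 3, B→H-β 1, C→H-δ 2, D→H-δ 5, E→H-δ 3, F→H-ε 2  ⇒ total 16.
Compare {H-α, H-δ, H-ε}: total 18.
Compare {H-α, H-γ, H-ε}: total 20.
No size-3 selection does better; minimum is 16.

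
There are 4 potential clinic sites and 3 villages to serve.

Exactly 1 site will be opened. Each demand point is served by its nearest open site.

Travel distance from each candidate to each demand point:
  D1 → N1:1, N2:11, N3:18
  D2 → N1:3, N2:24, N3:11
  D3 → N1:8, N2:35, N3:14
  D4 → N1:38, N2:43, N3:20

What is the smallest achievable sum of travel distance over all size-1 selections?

30

Open {D1}.
  N1→D1 1, N2→D1 11, N3→D1 18  ⇒ total 30.
Compare {D2}: total 38.
Compare {D3}: total 57.
No size-1 selection does better; minimum is 30.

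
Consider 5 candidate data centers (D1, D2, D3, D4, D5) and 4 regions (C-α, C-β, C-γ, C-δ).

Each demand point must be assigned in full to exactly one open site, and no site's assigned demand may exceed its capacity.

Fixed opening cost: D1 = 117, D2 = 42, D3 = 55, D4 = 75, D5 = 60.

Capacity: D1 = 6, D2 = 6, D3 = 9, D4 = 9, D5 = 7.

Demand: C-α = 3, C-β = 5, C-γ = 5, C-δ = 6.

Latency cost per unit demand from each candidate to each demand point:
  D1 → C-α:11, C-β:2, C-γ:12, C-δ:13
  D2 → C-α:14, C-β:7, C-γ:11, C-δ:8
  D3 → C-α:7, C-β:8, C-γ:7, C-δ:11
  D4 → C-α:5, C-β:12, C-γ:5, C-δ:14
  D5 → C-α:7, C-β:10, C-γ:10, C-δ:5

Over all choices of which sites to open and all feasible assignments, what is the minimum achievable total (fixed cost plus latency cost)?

278

Open {D2, D3, D5}; cheapest assignment that respects the capacities:
  D2 (cap 6, load 5): C-β — cost 5×7 = 35
  D3 (cap 9, load 8): C-α, C-γ — cost 3×7 + 5×7 = 56
  D5 (cap 7, load 6): C-δ — cost 6×5 = 30
  Shipping 121, fixed 157 → total 278.
  Any other capacity-feasible assignment to {D2, D3, D5} ships for at least 121.
Compare {D2, D4, D5}: its best feasible assignment gives total 282.
Compare {D2, D3, D4}: its best feasible assignment gives total 300.
Every other set of open sites that can feasibly serve all demand totals ≥ 282 even under its best assignment. Minimum: 278.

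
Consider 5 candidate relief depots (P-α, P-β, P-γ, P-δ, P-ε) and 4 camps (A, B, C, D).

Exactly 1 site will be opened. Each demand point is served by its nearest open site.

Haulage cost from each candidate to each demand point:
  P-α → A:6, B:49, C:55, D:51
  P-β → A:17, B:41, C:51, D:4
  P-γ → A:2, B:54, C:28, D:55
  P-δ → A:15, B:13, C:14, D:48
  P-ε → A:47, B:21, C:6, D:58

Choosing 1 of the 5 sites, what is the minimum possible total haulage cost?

90

Open {P-δ}.
  A→P-δ 15, B→P-δ 13, C→P-δ 14, D→P-δ 48  ⇒ total 90.
Compare {P-β}: total 113.
Compare {P-ε}: total 132.
No size-1 selection does better; minimum is 90.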